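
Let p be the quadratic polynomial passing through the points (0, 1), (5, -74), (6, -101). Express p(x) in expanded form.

Write p(x) = ax^2 + bx + c. Substituting each data point gives a linear system:
  c = 1
  25a + 5b + c = -74
  36a + 6b + c = -101
Solving the system yields a = -2, b = -5, c = 1.
So p(x) = -2x² - 5x + 1.
Check: p(5) = -74. ✓

p(x) = -2x^2 - 5x + 1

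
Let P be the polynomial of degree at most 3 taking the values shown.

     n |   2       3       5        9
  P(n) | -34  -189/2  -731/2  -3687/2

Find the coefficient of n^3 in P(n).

-2

Write P(n) = an^3 + bn^2 + cn + d. Substituting each data point gives a linear system:
  8a + 4b + 2c + d = -34
  27a + 9b + 3c + d = -189/2
  125a + 25b + 5c + d = -731/2
  729a + 81b + 9c + d = -3687/2
Solving the system yields a = -2, b = -5, c = 5/2, d = -3.
So P(n) = -2n^3 - 5n^2 + (5/2)n - 3.
The leading coefficient is -2.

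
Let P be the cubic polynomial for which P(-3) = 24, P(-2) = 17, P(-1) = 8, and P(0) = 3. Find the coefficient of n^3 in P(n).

1

Write P(n) = an^3 + bn^2 + cn + d. Substituting each data point gives a linear system:
  -27a + 9b - 3c + d = 24
  -8a + 4b - 2c + d = 17
  -a + b - c + d = 8
  d = 3
Solving the system yields a = 1, b = 5, c = -1, d = 3.
So P(n) = n³ + 5n² - n + 3.
The leading coefficient is 1.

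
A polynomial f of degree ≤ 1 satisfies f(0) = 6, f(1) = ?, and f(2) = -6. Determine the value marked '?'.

The 2 known points determine the degree-1 polynomial uniquely.
Write f(u) = au + b. Substituting each data point gives a linear system:
  b = 6
  2a + b = -6
Solving the system yields a = -6, b = 6.
So f(u) = -6u + 6.
Then f(1) = 0.

0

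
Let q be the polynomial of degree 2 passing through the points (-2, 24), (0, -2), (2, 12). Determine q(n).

q(n) = 5n^2 - 3n - 2

Using the Lagrange interpolation formula with nodes -2, 0, 2:
  L_0(n) = n(n - 2) / 8
  L_1(n) = (n + 2)(n - 2) / -4
  L_2(n) = (n + 2)n / 8
Then q(n) = 24·L_0(n) - 2·L_1(n) + 12·L_2(n).
Expanding and collecting terms gives q(n) = 5n² - 3n - 2.
Check: q(2) = 12. ✓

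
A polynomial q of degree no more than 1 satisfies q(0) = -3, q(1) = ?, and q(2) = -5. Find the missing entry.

The 2 known points determine the degree-1 polynomial uniquely.
Write q(t) = at + b. Substituting each data point gives a linear system:
  b = -3
  2a + b = -5
Solving the system yields a = -1, b = -3.
So q(t) = -t - 3.
Then q(1) = -4.

-4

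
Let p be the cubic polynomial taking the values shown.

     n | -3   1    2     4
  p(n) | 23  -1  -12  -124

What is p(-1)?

Using the Lagrange interpolation formula with nodes -3, 1, 2, 4:
  L_0(n) = (n - 1)(n - 2)(n - 4) / -140
  L_1(n) = (n + 3)(n - 2)(n - 4) / 12
  L_2(n) = (n + 3)(n - 1)(n - 4) / -10
  L_3(n) = (n + 3)(n - 1)(n - 2) / 42
Then p(n) = 23·L_0(n) - 1·L_1(n) - 12·L_2(n) - 124·L_3(n).
Expanding and collecting terms gives p(n) = -2n^3 - n^2 + 6n - 4.
Evaluating at n = -1: p(-1) = -9.

-9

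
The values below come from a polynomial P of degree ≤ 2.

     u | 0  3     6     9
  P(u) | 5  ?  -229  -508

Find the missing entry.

On equispaced nodes a degree-2 polynomial has vanishing third forward difference, so
  - P(0) + 3·P(3) - 3·P(6) + P(9) = 0.
Substituting the known values and solving for P(3):
  3·P(3) = -174
  P(3) = -58.

-58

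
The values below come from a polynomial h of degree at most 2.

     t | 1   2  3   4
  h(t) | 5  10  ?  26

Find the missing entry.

17

The 3 known points determine the degree-2 polynomial uniquely.
Write h(t) = at^2 + bt + c. Substituting each data point gives a linear system:
  a + b + c = 5
  4a + 2b + c = 10
  16a + 4b + c = 26
Solving the system yields a = 1, b = 2, c = 2.
So h(t) = t^2 + 2t + 2.
Then h(3) = 17.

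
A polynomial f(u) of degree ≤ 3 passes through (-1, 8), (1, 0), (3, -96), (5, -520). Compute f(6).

Using the Lagrange interpolation formula with nodes -1, 1, 3, 5:
  L_0(u) = (u - 1)(u - 3)(u - 5) / -48
  L_1(u) = (u + 1)(u - 3)(u - 5) / 16
  L_2(u) = (u + 1)(u - 1)(u - 5) / -16
  L_3(u) = (u + 1)(u - 1)(u - 3) / 48
Then f(u) = 8·L_0(u) + 0·L_1(u) - 96·L_2(u) - 520·L_3(u).
Expanding and collecting terms gives f(u) = -5u^3 + 4u^2 + u.
Evaluating at u = 6: f(6) = -930.

-930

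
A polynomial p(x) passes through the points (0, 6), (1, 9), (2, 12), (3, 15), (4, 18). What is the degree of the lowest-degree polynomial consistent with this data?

Forward differences of the values at x = 0, 1, 2, 3, 4:
  p  : 6  9  12  15  18
  Δ  : 3  3  3  3
  Δ^2: 0  0  0
  Δ^3: 0  0
  Δ^4: 0
The first differences are constant (3) and nonzero, while all higher differences vanish, so the minimal degree is 1.

1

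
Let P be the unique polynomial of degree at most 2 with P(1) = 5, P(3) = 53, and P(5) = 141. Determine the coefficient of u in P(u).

4

Write P(u) = au^2 + bu + c. Substituting each data point gives a linear system:
  a + b + c = 5
  9a + 3b + c = 53
  25a + 5b + c = 141
Solving the system yields a = 5, b = 4, c = -4.
So P(u) = 5u^2 + 4u - 4.
The coefficient of u is 4.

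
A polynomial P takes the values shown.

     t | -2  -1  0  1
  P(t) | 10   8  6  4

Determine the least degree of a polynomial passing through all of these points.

Forward differences of the values at t = -2, -1, 0, 1:
  P  : 10  8  6  4
  Δ  : -2  -2  -2
  Δ^2: 0  0
  Δ^3: 0
The first differences are constant (-2) and nonzero, while all higher differences vanish, so the minimal degree is 1.

1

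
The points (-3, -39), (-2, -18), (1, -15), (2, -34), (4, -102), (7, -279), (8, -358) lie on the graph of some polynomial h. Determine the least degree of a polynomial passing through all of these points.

2

Divided differences on the nodes -3, -2, 1, 2, 4, 7, 8:
  order 0: -39  -18  -15  -34  -102  -279  -358
  order 1: 21  1  -19  -34  -59  -79
  order 2: -5  -5  -5  -5  -5
  order 3: 0  0  0  0
  order 4: 0  0  0
  order 5: 0  0
  order 6: 0
The order-2 divided differences are all -5 (nonzero) and every higher order vanishes, so the data lies on a polynomial of degree exactly 2.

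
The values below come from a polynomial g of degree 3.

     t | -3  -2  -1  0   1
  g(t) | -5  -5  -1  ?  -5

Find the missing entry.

1

On equispaced nodes a degree-3 polynomial has vanishing fourth forward difference, so
  g(-3) - 4·g(-2) + 6·g(-1) - 4·g(0) + g(1) = 0.
Substituting the known values and solving for g(0):
  -4·g(0) = -4
  g(0) = 1.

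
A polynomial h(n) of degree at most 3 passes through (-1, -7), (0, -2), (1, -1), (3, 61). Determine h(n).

h(n) = 3n^3 - 2n^2 - 2

Write h(n) = an^3 + bn^2 + cn + d. Substituting each data point gives a linear system:
  -a + b - c + d = -7
  d = -2
  a + b + c + d = -1
  27a + 9b + 3c + d = 61
Solving the system yields a = 3, b = -2, c = 0, d = -2.
So h(n) = 3n^3 - 2n^2 - 2.
Check: h(1) = -1. ✓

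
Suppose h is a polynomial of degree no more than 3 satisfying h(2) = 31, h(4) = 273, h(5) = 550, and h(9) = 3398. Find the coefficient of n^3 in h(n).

Write h(n) = an^3 + bn^2 + cn + d. Substituting each data point gives a linear system:
  8a + 4b + 2c + d = 31
  64a + 16b + 4c + d = 273
  125a + 25b + 5c + d = 550
  729a + 81b + 9c + d = 3398
Solving the system yields a = 5, b = -3, c = -1, d = 5.
So h(n) = 5n^3 - 3n^2 - n + 5.
The leading coefficient is 5.

5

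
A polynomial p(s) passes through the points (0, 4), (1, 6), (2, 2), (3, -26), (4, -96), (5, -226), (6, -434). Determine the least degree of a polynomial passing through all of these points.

Forward differences of the values at s = 0, 1, 2, 3, 4, 5, 6:
  p  : 4  6  2  -26  -96  -226  -434
  Δ  : 2  -4  -28  -70  -130  -208
  Δ^2: -6  -24  -42  -60  -78
  Δ^3: -18  -18  -18  -18
  Δ^4: 0  0  0
  Δ^5: 0  0
  Δ^6: 0
The third differences are constant (-18) and nonzero, while all higher differences vanish, so the minimal degree is 3.

3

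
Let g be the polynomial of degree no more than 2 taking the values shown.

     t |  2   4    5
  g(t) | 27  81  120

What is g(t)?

Write g(t) = at^2 + bt + c. Substituting each data point gives a linear system:
  4a + 2b + c = 27
  16a + 4b + c = 81
  25a + 5b + c = 120
Solving the system yields a = 4, b = 3, c = 5.
So g(t) = 4t² + 3t + 5.
Check: g(5) = 120. ✓

g(t) = 4t^2 + 3t + 5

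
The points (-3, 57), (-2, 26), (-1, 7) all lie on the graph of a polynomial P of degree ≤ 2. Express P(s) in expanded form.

P(s) = 6s^2 - s

Using the Lagrange interpolation formula with nodes -3, -2, -1:
  L_0(s) = (s + 2)(s + 1) / 2
  L_1(s) = (s + 3)(s + 1) / -1
  L_2(s) = (s + 3)(s + 2) / 2
Then P(s) = 57·L_0(s) + 26·L_1(s) + 7·L_2(s).
Expanding and collecting terms gives P(s) = 6s² - s.
Check: P(-2) = 26. ✓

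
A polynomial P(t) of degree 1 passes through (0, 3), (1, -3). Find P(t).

P(t) = -6t + 3

Write P(t) = at + b. Substituting each data point gives a linear system:
  b = 3
  a + b = -3
Solving the system yields a = -6, b = 3.
So P(t) = -6t + 3.
Check: P(0) = 3. ✓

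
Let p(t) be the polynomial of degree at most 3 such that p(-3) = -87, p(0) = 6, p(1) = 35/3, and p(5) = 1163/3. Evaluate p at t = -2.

-76/3

Using the Lagrange interpolation formula with nodes -3, 0, 1, 5:
  L_0(t) = t(t - 1)(t - 5) / -96
  L_1(t) = (t + 3)(t - 1)(t - 5) / 15
  L_2(t) = (t + 3)t(t - 5) / -16
  L_3(t) = (t + 3)t(t - 1) / 160
Then p(t) = -87·L_0(t) + 6·L_1(t) + 35/3·L_2(t) + 1163/3·L_3(t).
Expanding and collecting terms gives p(t) = 3t^3 - (1/3)t^2 + 3t + 6.
Evaluating at t = -2: p(-2) = -76/3.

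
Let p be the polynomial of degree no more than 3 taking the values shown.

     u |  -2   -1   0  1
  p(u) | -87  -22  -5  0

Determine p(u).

Using the Lagrange interpolation formula with nodes -2, -1, 0, 1:
  L_0(u) = (u + 1)u(u - 1) / -6
  L_1(u) = (u + 2)u(u - 1) / 2
  L_2(u) = (u + 2)(u + 1)(u - 1) / -2
  L_3(u) = (u + 2)(u + 1)u / 6
Then p(u) = -87·L_0(u) - 22·L_1(u) - 5·L_2(u) + 0·L_3(u).
Expanding and collecting terms gives p(u) = 6u^3 - 6u^2 + 5u - 5.
Check: p(-2) = -87. ✓

p(u) = 6u^3 - 6u^2 + 5u - 5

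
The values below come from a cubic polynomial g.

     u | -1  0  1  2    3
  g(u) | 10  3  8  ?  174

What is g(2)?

The 4 known points determine the degree-3 polynomial uniquely.
Write g(u) = au^3 + bu^2 + cu + d. Substituting each data point gives a linear system:
  -a + b - c + d = 10
  d = 3
  a + b + c + d = 8
  27a + 9b + 3c + d = 174
Solving the system yields a = 5, b = 6, c = -6, d = 3.
So g(u) = 5u^3 + 6u^2 - 6u + 3.
Then g(2) = 55.

55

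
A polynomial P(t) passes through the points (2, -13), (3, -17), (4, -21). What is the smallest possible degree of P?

Forward differences of the values at t = 2, 3, 4:
  P  : -13  -17  -21
  Δ  : -4  -4
  Δ^2: 0
The first differences are constant (-4) and nonzero, while all higher differences vanish, so the minimal degree is 1.

1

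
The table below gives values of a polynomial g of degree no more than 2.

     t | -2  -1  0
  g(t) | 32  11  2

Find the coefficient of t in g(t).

Write g(t) = at^2 + bt + c. Substituting each data point gives a linear system:
  4a - 2b + c = 32
  a - b + c = 11
  c = 2
Solving the system yields a = 6, b = -3, c = 2.
So g(t) = 6t^2 - 3t + 2.
The coefficient of t is -3.

-3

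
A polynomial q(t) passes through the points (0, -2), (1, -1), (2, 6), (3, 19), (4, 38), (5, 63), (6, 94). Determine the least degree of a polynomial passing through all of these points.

Forward differences of the values at t = 0, 1, 2, 3, 4, 5, 6:
  q  : -2  -1  6  19  38  63  94
  Δ  : 1  7  13  19  25  31
  Δ^2: 6  6  6  6  6
  Δ^3: 0  0  0  0
  Δ^4: 0  0  0
  Δ^5: 0  0
  Δ^6: 0
The second differences are constant (6) and nonzero, while all higher differences vanish, so the minimal degree is 2.

2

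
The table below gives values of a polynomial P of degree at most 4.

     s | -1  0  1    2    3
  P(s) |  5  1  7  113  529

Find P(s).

P(s) = 5s^4 + 5s^3 - 4s + 1

Write P(s) = as^4 + bs^3 + cs^2 + ds + e. Substituting each data point gives a linear system:
  a - b + c - d + e = 5
  e = 1
  a + b + c + d + e = 7
  16a + 8b + 4c + 2d + e = 113
  81a + 27b + 9c + 3d + e = 529
Solving the system yields a = 5, b = 5, c = 0, d = -4, e = 1.
So P(s) = 5s^4 + 5s^3 - 4s + 1.
Check: P(1) = 7. ✓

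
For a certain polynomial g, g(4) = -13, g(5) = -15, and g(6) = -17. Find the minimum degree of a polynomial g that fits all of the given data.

1

Forward differences of the values at t = 4, 5, 6:
  g  : -13  -15  -17
  Δ  : -2  -2
  Δ^2: 0
The first differences are constant (-2) and nonzero, while all higher differences vanish, so the minimal degree is 1.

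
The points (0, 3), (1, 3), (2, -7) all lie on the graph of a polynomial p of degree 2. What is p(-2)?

-27

Using the Lagrange interpolation formula with nodes 0, 1, 2:
  L_0(x) = (x - 1)(x - 2) / 2
  L_1(x) = x(x - 2) / -1
  L_2(x) = x(x - 1) / 2
Then p(x) = 3·L_0(x) + 3·L_1(x) - 7·L_2(x).
Expanding and collecting terms gives p(x) = -5x^2 + 5x + 3.
Evaluating at x = -2: p(-2) = -27.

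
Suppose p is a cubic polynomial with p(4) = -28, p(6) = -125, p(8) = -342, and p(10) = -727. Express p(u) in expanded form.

p(u) = -u^3 + 3u^2 - (5/2)u - 2

Write p(u) = au^3 + bu^2 + cu + d. Substituting each data point gives a linear system:
  64a + 16b + 4c + d = -28
  216a + 36b + 6c + d = -125
  512a + 64b + 8c + d = -342
  1000a + 100b + 10c + d = -727
Solving the system yields a = -1, b = 3, c = -5/2, d = -2.
So p(u) = -u³ + 3u² - (5/2)u - 2.
Check: p(8) = -342. ✓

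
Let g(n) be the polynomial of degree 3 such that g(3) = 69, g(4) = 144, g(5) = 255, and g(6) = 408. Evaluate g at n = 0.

Write g(n) = an^3 + bn^2 + cn + d. Substituting each data point gives a linear system:
  27a + 9b + 3c + d = 69
  64a + 16b + 4c + d = 144
  125a + 25b + 5c + d = 255
  216a + 36b + 6c + d = 408
Solving the system yields a = 1, b = 6, c = -4, d = 0.
So g(n) = n^3 + 6n^2 - 4n.
Then g(0) = 0.

0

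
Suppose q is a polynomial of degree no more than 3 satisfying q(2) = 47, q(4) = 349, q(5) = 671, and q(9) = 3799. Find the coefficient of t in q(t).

Write q(t) = at^3 + bt^2 + ct + d. Substituting each data point gives a linear system:
  8a + 4b + 2c + d = 47
  64a + 16b + 4c + d = 349
  125a + 25b + 5c + d = 671
  729a + 81b + 9c + d = 3799
Solving the system yields a = 5, b = 2, c = -1, d = 1.
So q(t) = 5t^3 + 2t^2 - t + 1.
The coefficient of t is -1.

-1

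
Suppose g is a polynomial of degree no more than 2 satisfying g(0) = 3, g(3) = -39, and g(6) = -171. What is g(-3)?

-45

Using the Lagrange interpolation formula with nodes 0, 3, 6:
  L_0(x) = (x - 3)(x - 6) / 18
  L_1(x) = x(x - 6) / -9
  L_2(x) = x(x - 3) / 18
Then g(x) = 3·L_0(x) - 39·L_1(x) - 171·L_2(x).
Expanding and collecting terms gives g(x) = -5x² + x + 3.
Evaluating at x = -3: g(-3) = -45.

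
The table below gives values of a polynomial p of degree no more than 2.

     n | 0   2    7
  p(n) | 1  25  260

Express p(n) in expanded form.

p(n) = 5n^2 + 2n + 1

Write p(n) = an^2 + bn + c. Substituting each data point gives a linear system:
  c = 1
  4a + 2b + c = 25
  49a + 7b + c = 260
Solving the system yields a = 5, b = 2, c = 1.
So p(n) = 5n² + 2n + 1.
Check: p(0) = 1. ✓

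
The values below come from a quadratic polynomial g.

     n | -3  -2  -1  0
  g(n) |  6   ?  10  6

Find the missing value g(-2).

The 3 known points determine the degree-2 polynomial uniquely.
Write g(n) = an^2 + bn + c. Substituting each data point gives a linear system:
  9a - 3b + c = 6
  a - b + c = 10
  c = 6
Solving the system yields a = -2, b = -6, c = 6.
So g(n) = -2n^2 - 6n + 6.
Then g(-2) = 10.

10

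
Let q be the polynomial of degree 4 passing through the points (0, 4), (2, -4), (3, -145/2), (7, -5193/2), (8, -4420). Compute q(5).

Write q(x) = ax^4 + bx^3 + cx^2 + dx + e. Substituting each data point gives a linear system:
  e = 4
  16a + 8b + 4c + 2d + e = -4
  81a + 27b + 9c + 3d + e = -145/2
  2401a + 343b + 49c + 7d + e = -5193/2
  4096a + 512b + 64c + 8d + e = -4420
Solving the system yields a = -1, b = -1, c = 5/2, d = 3, e = 4.
So q(x) = -x^4 - x^3 + (5/2)x^2 + 3x + 4.
Then q(5) = -1337/2.

-1337/2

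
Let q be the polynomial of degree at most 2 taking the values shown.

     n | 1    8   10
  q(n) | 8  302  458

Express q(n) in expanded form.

q(n) = 4n^2 + 6n - 2

Using the Lagrange interpolation formula with nodes 1, 8, 10:
  L_0(n) = (n - 8)(n - 10) / 63
  L_1(n) = (n - 1)(n - 10) / -14
  L_2(n) = (n - 1)(n - 8) / 18
Then q(n) = 8·L_0(n) + 302·L_1(n) + 458·L_2(n).
Expanding and collecting terms gives q(n) = 4n^2 + 6n - 2.
Check: q(10) = 458. ✓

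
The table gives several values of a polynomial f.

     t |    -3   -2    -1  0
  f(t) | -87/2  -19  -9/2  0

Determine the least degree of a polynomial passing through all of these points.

Forward differences of the values at t = -3, -2, -1, 0:
  f  : -87/2  -19  -9/2  0
  Δ  : 49/2  29/2  9/2
  Δ^2: -10  -10
  Δ^3: 0
The second differences are constant (-10) and nonzero, while all higher differences vanish, so the minimal degree is 2.

2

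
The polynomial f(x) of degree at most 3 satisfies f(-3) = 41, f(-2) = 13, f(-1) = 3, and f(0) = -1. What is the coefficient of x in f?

Write f(x) = ax^3 + bx^2 + cx + d. Substituting each data point gives a linear system:
  -27a + 9b - 3c + d = 41
  -8a + 4b - 2c + d = 13
  -a + b - c + d = 3
  d = -1
Solving the system yields a = -2, b = -3, c = -5, d = -1.
So f(x) = -2x^3 - 3x^2 - 5x - 1.
The coefficient of x is -5.

-5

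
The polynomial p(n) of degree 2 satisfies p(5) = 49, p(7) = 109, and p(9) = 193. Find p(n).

p(n) = 3n^2 - 6n + 4

Using the Lagrange interpolation formula with nodes 5, 7, 9:
  L_0(n) = (n - 7)(n - 9) / 8
  L_1(n) = (n - 5)(n - 9) / -4
  L_2(n) = (n - 5)(n - 7) / 8
Then p(n) = 49·L_0(n) + 109·L_1(n) + 193·L_2(n).
Expanding and collecting terms gives p(n) = 3n^2 - 6n + 4.
Check: p(5) = 49. ✓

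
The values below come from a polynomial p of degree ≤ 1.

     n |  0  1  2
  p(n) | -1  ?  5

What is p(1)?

2

The 2 known points determine the degree-1 polynomial uniquely.
Write p(n) = an + b. Substituting each data point gives a linear system:
  b = -1
  2a + b = 5
Solving the system yields a = 3, b = -1.
So p(n) = 3n - 1.
Then p(1) = 2.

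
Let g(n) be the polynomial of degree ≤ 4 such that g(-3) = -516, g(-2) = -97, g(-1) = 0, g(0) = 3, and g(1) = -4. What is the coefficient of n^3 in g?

2

Write g(n) = an^4 + bn^3 + cn^2 + dn + e. Substituting each data point gives a linear system:
  81a - 27b + 9c - 3d + e = -516
  16a - 8b + 4c - 2d + e = -97
  a - b + c - d + e = 0
  e = 3
  a + b + c + d + e = -4
Solving the system yields a = -6, b = 2, c = 1, d = -4, e = 3.
So g(n) = -6n^4 + 2n^3 + n^2 - 4n + 3.
The coefficient of n^3 is 2.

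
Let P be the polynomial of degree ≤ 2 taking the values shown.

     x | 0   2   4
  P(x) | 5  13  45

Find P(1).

Forward differences of the values at x = 0, 2, 4:
  P  : 5  13  45
  Δ  : 8  32
  Δ^2: 24
The second differences are constant, confirming degree 2.
Interpolating (Newton forward form) and evaluating at x = 1 gives P(1) = 6.

6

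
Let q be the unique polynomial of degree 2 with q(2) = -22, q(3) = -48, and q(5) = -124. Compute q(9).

-372

Write q(t) = at^2 + bt + c. Substituting each data point gives a linear system:
  4a + 2b + c = -22
  9a + 3b + c = -48
  25a + 5b + c = -124
Solving the system yields a = -4, b = -6, c = 6.
So q(t) = -4t^2 - 6t + 6.
Then q(9) = -372.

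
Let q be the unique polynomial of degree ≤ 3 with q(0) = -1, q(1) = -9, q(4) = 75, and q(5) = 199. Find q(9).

Write q(x) = ax^3 + bx^2 + cx + d. Substituting each data point gives a linear system:
  d = -1
  a + b + c + d = -9
  64a + 16b + 4c + d = 75
  125a + 25b + 5c + d = 199
Solving the system yields a = 3, b = -6, c = -5, d = -1.
So q(x) = 3x^3 - 6x^2 - 5x - 1.
Then q(9) = 1655.

1655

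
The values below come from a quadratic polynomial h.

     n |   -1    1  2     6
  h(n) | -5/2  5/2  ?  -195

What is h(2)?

The 3 known points determine the degree-2 polynomial uniquely.
Write h(n) = an^2 + bn + c. Substituting each data point gives a linear system:
  a - b + c = -5/2
  a + b + c = 5/2
  36a + 6b + c = -195
Solving the system yields a = -6, b = 5/2, c = 6.
So h(n) = -6n² + (5/2)n + 6.
Then h(2) = -13.

-13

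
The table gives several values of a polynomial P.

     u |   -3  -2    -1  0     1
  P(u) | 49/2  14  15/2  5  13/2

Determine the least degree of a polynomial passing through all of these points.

2

Forward differences of the values at u = -3, -2, -1, 0, 1:
  P  : 49/2  14  15/2  5  13/2
  Δ  : -21/2  -13/2  -5/2  3/2
  Δ^2: 4  4  4
  Δ^3: 0  0
  Δ^4: 0
The second differences are constant (4) and nonzero, while all higher differences vanish, so the minimal degree is 2.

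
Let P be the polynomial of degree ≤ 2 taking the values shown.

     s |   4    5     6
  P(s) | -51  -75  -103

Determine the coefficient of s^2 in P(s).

-2

Write P(s) = as^2 + bs + c. Substituting each data point gives a linear system:
  16a + 4b + c = -51
  25a + 5b + c = -75
  36a + 6b + c = -103
Solving the system yields a = -2, b = -6, c = 5.
So P(s) = -2s² - 6s + 5.
The leading coefficient is -2.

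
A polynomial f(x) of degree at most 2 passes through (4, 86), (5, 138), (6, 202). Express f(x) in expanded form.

Write f(x) = ax^2 + bx + c. Substituting each data point gives a linear system:
  16a + 4b + c = 86
  25a + 5b + c = 138
  36a + 6b + c = 202
Solving the system yields a = 6, b = -2, c = -2.
So f(x) = 6x^2 - 2x - 2.
Check: f(5) = 138. ✓

f(x) = 6x^2 - 2x - 2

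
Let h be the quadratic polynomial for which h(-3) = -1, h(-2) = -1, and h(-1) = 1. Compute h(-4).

Using the Lagrange interpolation formula with nodes -3, -2, -1:
  L_0(n) = (n + 2)(n + 1) / 2
  L_1(n) = (n + 3)(n + 1) / -1
  L_2(n) = (n + 3)(n + 2) / 2
Then h(n) = -1·L_0(n) - 1·L_1(n) + 1·L_2(n).
Expanding and collecting terms gives h(n) = n² + 5n + 5.
Evaluating at n = -4: h(-4) = 1.

1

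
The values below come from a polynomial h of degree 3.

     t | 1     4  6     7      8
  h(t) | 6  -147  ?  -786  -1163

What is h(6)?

-499

The 4 known points determine the degree-3 polynomial uniquely.
Write h(t) = at^3 + bt^2 + ct + d. Substituting each data point gives a linear system:
  a + b + c + d = 6
  64a + 16b + 4c + d = -147
  343a + 49b + 7c + d = -786
  512a + 64b + 8c + d = -1163
Solving the system yields a = -2, b = -3, c = 6, d = 5.
So h(t) = -2t^3 - 3t^2 + 6t + 5.
Then h(6) = -499.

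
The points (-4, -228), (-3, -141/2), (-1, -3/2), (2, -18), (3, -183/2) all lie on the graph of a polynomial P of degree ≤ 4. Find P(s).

Write P(s) = as^4 + bs^3 + cs^2 + ds + e. Substituting each data point gives a linear system:
  256a - 64b + 16c - 4d + e = -228
  81a - 27b + 9c - 3d + e = -141/2
  a - b + c - d + e = -3/2
  16a + 8b + 4c + 2d + e = -18
  81a + 27b + 9c + 3d + e = -183/2
Solving the system yields a = -1, b = -1/2, c = 0, d = 1, e = 0.
So P(s) = -s^4 - (1/2)s^3 + s.
Check: P(-4) = -228. ✓

P(s) = -s^4 - (1/2)s^3 + s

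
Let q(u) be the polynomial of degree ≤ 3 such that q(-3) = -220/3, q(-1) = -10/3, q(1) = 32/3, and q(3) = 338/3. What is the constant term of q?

5/3

Write q(u) = au^3 + bu^2 + cu + d. Substituting each data point gives a linear system:
  -27a + 9b - 3c + d = -220/3
  -a + b - c + d = -10/3
  a + b + c + d = 32/3
  27a + 9b + 3c + d = 338/3
Solving the system yields a = 3, b = 2, c = 4, d = 5/3.
So q(u) = 3u^3 + 2u^2 + 4u + 5/3.
The constant term is 5/3.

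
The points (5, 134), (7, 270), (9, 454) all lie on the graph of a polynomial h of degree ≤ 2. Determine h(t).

h(t) = 6t^2 - 4t + 4

Using the Lagrange interpolation formula with nodes 5, 7, 9:
  L_0(t) = (t - 7)(t - 9) / 8
  L_1(t) = (t - 5)(t - 9) / -4
  L_2(t) = (t - 5)(t - 7) / 8
Then h(t) = 134·L_0(t) + 270·L_1(t) + 454·L_2(t).
Expanding and collecting terms gives h(t) = 6t^2 - 4t + 4.
Check: h(5) = 134. ✓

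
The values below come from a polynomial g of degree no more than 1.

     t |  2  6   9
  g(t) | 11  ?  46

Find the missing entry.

31

The 2 known points determine the degree-1 polynomial uniquely.
Write g(t) = at + b. Substituting each data point gives a linear system:
  2a + b = 11
  9a + b = 46
Solving the system yields a = 5, b = 1.
So g(t) = 5t + 1.
Then g(6) = 31.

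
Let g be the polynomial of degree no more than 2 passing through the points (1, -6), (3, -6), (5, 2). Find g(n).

g(n) = n^2 - 4n - 3

Using the Lagrange interpolation formula with nodes 1, 3, 5:
  L_0(n) = (n - 3)(n - 5) / 8
  L_1(n) = (n - 1)(n - 5) / -4
  L_2(n) = (n - 1)(n - 3) / 8
Then g(n) = -6·L_0(n) - 6·L_1(n) + 2·L_2(n).
Expanding and collecting terms gives g(n) = n^2 - 4n - 3.
Check: g(1) = -6. ✓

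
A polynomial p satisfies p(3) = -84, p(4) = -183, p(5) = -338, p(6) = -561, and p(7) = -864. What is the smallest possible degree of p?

Forward differences of the values at t = 3, 4, 5, 6, 7:
  p  : -84  -183  -338  -561  -864
  Δ  : -99  -155  -223  -303
  Δ^2: -56  -68  -80
  Δ^3: -12  -12
  Δ^4: 0
The third differences are constant (-12) and nonzero, while all higher differences vanish, so the minimal degree is 3.

3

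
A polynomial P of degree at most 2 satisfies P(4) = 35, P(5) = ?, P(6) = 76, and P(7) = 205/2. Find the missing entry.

The 3 known points determine the degree-2 polynomial uniquely.
Write P(x) = ax^2 + bx + c. Substituting each data point gives a linear system:
  16a + 4b + c = 35
  36a + 6b + c = 76
  49a + 7b + c = 205/2
Solving the system yields a = 2, b = 1/2, c = 1.
So P(x) = 2x^2 + (1/2)x + 1.
Then P(5) = 107/2.

107/2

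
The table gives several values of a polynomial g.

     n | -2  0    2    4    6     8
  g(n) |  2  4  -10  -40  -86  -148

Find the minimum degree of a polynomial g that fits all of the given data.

Forward differences of the values at n = -2, 0, 2, 4, 6, 8:
  g  : 2  4  -10  -40  -86  -148
  Δ  : 2  -14  -30  -46  -62
  Δ^2: -16  -16  -16  -16
  Δ^3: 0  0  0
  Δ^4: 0  0
  Δ^5: 0
The second differences are constant (-16) and nonzero, while all higher differences vanish, so the minimal degree is 2.

2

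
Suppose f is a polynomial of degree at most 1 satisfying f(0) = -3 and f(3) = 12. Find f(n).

Using the Lagrange interpolation formula with nodes 0, 3:
  L_0(n) = (n - 3) / -3
  L_1(n) = n / 3
Then f(n) = -3·L_0(n) + 12·L_1(n).
Expanding and collecting terms gives f(n) = 5n - 3.
Check: f(0) = -3. ✓

f(n) = 5n - 3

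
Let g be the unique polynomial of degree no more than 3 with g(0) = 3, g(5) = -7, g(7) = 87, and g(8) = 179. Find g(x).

g(x) = x^3 - 5x^2 - 2x + 3

Using the Lagrange interpolation formula with nodes 0, 5, 7, 8:
  L_0(x) = (x - 5)(x - 7)(x - 8) / -280
  L_1(x) = x(x - 7)(x - 8) / 30
  L_2(x) = x(x - 5)(x - 8) / -14
  L_3(x) = x(x - 5)(x - 7) / 24
Then g(x) = 3·L_0(x) - 7·L_1(x) + 87·L_2(x) + 179·L_3(x).
Expanding and collecting terms gives g(x) = x^3 - 5x^2 - 2x + 3.
Check: g(7) = 87. ✓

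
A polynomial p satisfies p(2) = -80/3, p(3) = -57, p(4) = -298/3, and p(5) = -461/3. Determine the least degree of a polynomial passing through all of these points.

2

Forward differences of the values at x = 2, 3, 4, 5:
  p  : -80/3  -57  -298/3  -461/3
  Δ  : -91/3  -127/3  -163/3
  Δ^2: -12  -12
  Δ^3: 0
The second differences are constant (-12) and nonzero, while all higher differences vanish, so the minimal degree is 2.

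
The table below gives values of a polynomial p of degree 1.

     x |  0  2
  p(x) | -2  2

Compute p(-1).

Write p(x) = ax + b. Substituting each data point gives a linear system:
  b = -2
  2a + b = 2
Solving the system yields a = 2, b = -2.
So p(x) = 2x - 2.
Then p(-1) = -4.

-4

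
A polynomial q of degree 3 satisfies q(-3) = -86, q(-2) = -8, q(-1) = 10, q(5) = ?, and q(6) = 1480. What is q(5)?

874

The 4 known points determine the degree-3 polynomial uniquely.
Write q(s) = as^3 + bs^2 + cs + d. Substituting each data point gives a linear system:
  -27a + 9b - 3c + d = -86
  -8a + 4b - 2c + d = -8
  -a + b - c + d = 10
  216a + 36b + 6c + d = 1480
Solving the system yields a = 6, b = 6, c = -6, d = 4.
So q(s) = 6s³ + 6s² - 6s + 4.
Then q(5) = 874.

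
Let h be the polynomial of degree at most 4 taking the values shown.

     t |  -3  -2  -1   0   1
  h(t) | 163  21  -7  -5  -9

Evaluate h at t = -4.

551

Write h(t) = at^4 + bt^3 + ct^2 + dt + e. Substituting each data point gives a linear system:
  81a - 27b + 9c - 3d + e = 163
  16a - 8b + 4c - 2d + e = 21
  a - b + c - d + e = -7
  e = -5
  a + b + c + d + e = -9
Solving the system yields a = 2, b = -2, c = -5, d = 1, e = -5.
So h(t) = 2t^4 - 2t^3 - 5t^2 + t - 5.
Then h(-4) = 551.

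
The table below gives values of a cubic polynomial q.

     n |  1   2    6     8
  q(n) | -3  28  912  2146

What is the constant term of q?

Write q(n) = an^3 + bn^2 + cn + d. Substituting each data point gives a linear system:
  a + b + c + d = -3
  8a + 4b + 2c + d = 28
  216a + 36b + 6c + d = 912
  512a + 64b + 8c + d = 2146
Solving the system yields a = 4, b = 2, c = -3, d = -6.
So q(n) = 4n^3 + 2n^2 - 3n - 6.
The constant term is -6.

-6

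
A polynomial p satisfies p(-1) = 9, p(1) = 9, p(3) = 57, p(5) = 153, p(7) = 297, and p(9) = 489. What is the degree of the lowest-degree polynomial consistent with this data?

Forward differences of the values at n = -1, 1, 3, 5, 7, 9:
  p  : 9  9  57  153  297  489
  Δ  : 0  48  96  144  192
  Δ^2: 48  48  48  48
  Δ^3: 0  0  0
  Δ^4: 0  0
  Δ^5: 0
The second differences are constant (48) and nonzero, while all higher differences vanish, so the minimal degree is 2.

2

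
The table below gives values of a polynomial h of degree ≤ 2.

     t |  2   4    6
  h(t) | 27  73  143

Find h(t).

h(t) = 3t^2 + 5t + 5

Write h(t) = at^2 + bt + c. Substituting each data point gives a linear system:
  4a + 2b + c = 27
  16a + 4b + c = 73
  36a + 6b + c = 143
Solving the system yields a = 3, b = 5, c = 5.
So h(t) = 3t^2 + 5t + 5.
Check: h(4) = 73. ✓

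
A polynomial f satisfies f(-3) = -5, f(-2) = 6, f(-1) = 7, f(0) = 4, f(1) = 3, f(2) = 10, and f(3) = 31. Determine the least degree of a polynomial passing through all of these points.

Forward differences of the values at u = -3, -2, -1, 0, 1, 2, 3:
  f  : -5  6  7  4  3  10  31
  Δ  : 11  1  -3  -1  7  21
  Δ^2: -10  -4  2  8  14
  Δ^3: 6  6  6  6
  Δ^4: 0  0  0
  Δ^5: 0  0
  Δ^6: 0
The third differences are constant (6) and nonzero, while all higher differences vanish, so the minimal degree is 3.

3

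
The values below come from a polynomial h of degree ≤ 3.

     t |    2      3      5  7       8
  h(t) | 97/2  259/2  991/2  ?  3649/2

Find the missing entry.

The 4 known points determine the degree-3 polynomial uniquely.
Write h(t) = at^3 + bt^2 + ct + d. Substituting each data point gives a linear system:
  8a + 4b + 2c + d = 97/2
  27a + 9b + 3c + d = 259/2
  125a + 25b + 5c + d = 991/2
  512a + 64b + 8c + d = 3649/2
Solving the system yields a = 3, b = 4, c = 4, d = 1/2.
So h(t) = 3t³ + 4t² + 4t + 1/2.
Then h(7) = 2507/2.

2507/2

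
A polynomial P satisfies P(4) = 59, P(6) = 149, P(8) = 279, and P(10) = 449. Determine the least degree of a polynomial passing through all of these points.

Forward differences of the values at t = 4, 6, 8, 10:
  P  : 59  149  279  449
  Δ  : 90  130  170
  Δ^2: 40  40
  Δ^3: 0
The second differences are constant (40) and nonzero, while all higher differences vanish, so the minimal degree is 2.

2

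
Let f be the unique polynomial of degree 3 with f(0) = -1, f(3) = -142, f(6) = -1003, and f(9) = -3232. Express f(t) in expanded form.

f(t) = -4t^3 - 4t^2 + t - 1

Using the Lagrange interpolation formula with nodes 0, 3, 6, 9:
  L_0(t) = (t - 3)(t - 6)(t - 9) / -162
  L_1(t) = t(t - 6)(t - 9) / 54
  L_2(t) = t(t - 3)(t - 9) / -54
  L_3(t) = t(t - 3)(t - 6) / 162
Then f(t) = -1·L_0(t) - 142·L_1(t) - 1003·L_2(t) - 3232·L_3(t).
Expanding and collecting terms gives f(t) = -4t^3 - 4t^2 + t - 1.
Check: f(0) = -1. ✓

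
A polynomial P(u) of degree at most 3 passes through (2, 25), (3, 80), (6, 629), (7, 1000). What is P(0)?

-1

Using the Lagrange interpolation formula with nodes 2, 3, 6, 7:
  L_0(u) = (u - 3)(u - 6)(u - 7) / -20
  L_1(u) = (u - 2)(u - 6)(u - 7) / 12
  L_2(u) = (u - 2)(u - 3)(u - 7) / -12
  L_3(u) = (u - 2)(u - 3)(u - 6) / 20
Then P(u) = 25·L_0(u) + 80·L_1(u) + 629·L_2(u) + 1000·L_3(u).
Expanding and collecting terms gives P(u) = 3u^3 - u^2 + 3u - 1.
Evaluating at u = 0: P(0) = -1.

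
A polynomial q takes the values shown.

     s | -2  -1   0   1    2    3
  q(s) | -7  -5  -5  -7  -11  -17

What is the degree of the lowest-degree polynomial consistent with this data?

Forward differences of the values at s = -2, -1, 0, 1, 2, 3:
  q  : -7  -5  -5  -7  -11  -17
  Δ  : 2  0  -2  -4  -6
  Δ^2: -2  -2  -2  -2
  Δ^3: 0  0  0
  Δ^4: 0  0
  Δ^5: 0
The second differences are constant (-2) and nonzero, while all higher differences vanish, so the minimal degree is 2.

2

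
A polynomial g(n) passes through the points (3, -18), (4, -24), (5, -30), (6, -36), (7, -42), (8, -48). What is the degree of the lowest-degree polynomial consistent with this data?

Forward differences of the values at n = 3, 4, 5, 6, 7, 8:
  g  : -18  -24  -30  -36  -42  -48
  Δ  : -6  -6  -6  -6  -6
  Δ^2: 0  0  0  0
  Δ^3: 0  0  0
  Δ^4: 0  0
  Δ^5: 0
The first differences are constant (-6) and nonzero, while all higher differences vanish, so the minimal degree is 1.

1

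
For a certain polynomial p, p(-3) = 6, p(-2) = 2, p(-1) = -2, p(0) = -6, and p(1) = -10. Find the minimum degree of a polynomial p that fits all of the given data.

1

Forward differences of the values at n = -3, -2, -1, 0, 1:
  p  : 6  2  -2  -6  -10
  Δ  : -4  -4  -4  -4
  Δ^2: 0  0  0
  Δ^3: 0  0
  Δ^4: 0
The first differences are constant (-4) and nonzero, while all higher differences vanish, so the minimal degree is 1.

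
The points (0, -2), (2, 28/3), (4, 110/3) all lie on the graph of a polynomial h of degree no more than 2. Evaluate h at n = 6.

80

Forward differences of the values at n = 0, 2, 4:
  h  : -2  28/3  110/3
  Δ  : 34/3  82/3
  Δ^2: 16
The second differences are constant, confirming degree 2.
Interpolating (Newton forward form) and evaluating at n = 6 gives h(6) = 80.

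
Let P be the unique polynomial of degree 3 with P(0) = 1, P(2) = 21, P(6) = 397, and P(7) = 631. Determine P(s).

P(s) = 2s^3 - 2s^2 + 6s + 1

Write P(s) = as^3 + bs^2 + cs + d. Substituting each data point gives a linear system:
  d = 1
  8a + 4b + 2c + d = 21
  216a + 36b + 6c + d = 397
  343a + 49b + 7c + d = 631
Solving the system yields a = 2, b = -2, c = 6, d = 1.
So P(s) = 2s^3 - 2s^2 + 6s + 1.
Check: P(0) = 1. ✓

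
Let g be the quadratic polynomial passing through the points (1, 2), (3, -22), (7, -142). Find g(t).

Write g(t) = at^2 + bt + c. Substituting each data point gives a linear system:
  a + b + c = 2
  9a + 3b + c = -22
  49a + 7b + c = -142
Solving the system yields a = -3, b = 0, c = 5.
So g(t) = -3t^2 + 5.
Check: g(7) = -142. ✓

g(t) = -3t^2 + 5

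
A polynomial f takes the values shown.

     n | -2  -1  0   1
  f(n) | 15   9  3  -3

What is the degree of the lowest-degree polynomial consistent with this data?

1

Forward differences of the values at n = -2, -1, 0, 1:
  f  : 15  9  3  -3
  Δ  : -6  -6  -6
  Δ^2: 0  0
  Δ^3: 0
The first differences are constant (-6) and nonzero, while all higher differences vanish, so the minimal degree is 1.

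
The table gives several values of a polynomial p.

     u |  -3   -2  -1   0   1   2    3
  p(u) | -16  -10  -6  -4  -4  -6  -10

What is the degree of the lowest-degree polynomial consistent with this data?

Forward differences of the values at u = -3, -2, -1, 0, 1, 2, 3:
  p  : -16  -10  -6  -4  -4  -6  -10
  Δ  : 6  4  2  0  -2  -4
  Δ^2: -2  -2  -2  -2  -2
  Δ^3: 0  0  0  0
  Δ^4: 0  0  0
  Δ^5: 0  0
  Δ^6: 0
The second differences are constant (-2) and nonzero, while all higher differences vanish, so the minimal degree is 2.

2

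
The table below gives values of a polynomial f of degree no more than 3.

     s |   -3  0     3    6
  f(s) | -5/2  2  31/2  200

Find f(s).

Using the Lagrange interpolation formula with nodes -3, 0, 3, 6:
  L_0(s) = s(s - 3)(s - 6) / -162
  L_1(s) = (s + 3)(s - 3)(s - 6) / 54
  L_2(s) = (s + 3)s(s - 6) / -54
  L_3(s) = (s + 3)s(s - 3) / 162
Then f(s) = -5/2·L_0(s) + 2·L_1(s) + 31/2·L_2(s) + 200·L_3(s).
Expanding and collecting terms gives f(s) = s³ + (1/2)s² - 6s + 2.
Check: f(0) = 2. ✓

f(s) = s^3 + (1/2)s^2 - 6s + 2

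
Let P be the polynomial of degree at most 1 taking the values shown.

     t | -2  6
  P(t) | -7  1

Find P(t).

Using the Lagrange interpolation formula with nodes -2, 6:
  L_0(t) = (t - 6) / -8
  L_1(t) = (t + 2) / 8
Then P(t) = -7·L_0(t) + 1·L_1(t).
Expanding and collecting terms gives P(t) = t - 5.
Check: P(6) = 1. ✓

P(t) = t - 5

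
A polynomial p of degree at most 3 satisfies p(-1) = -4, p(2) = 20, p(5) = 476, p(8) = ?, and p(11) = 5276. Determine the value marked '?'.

2012

The 4 known points determine the degree-3 polynomial uniquely.
Write p(n) = an^3 + bn^2 + cn + d. Substituting each data point gives a linear system:
  -a + b - c + d = -4
  8a + 4b + 2c + d = 20
  125a + 25b + 5c + d = 476
  1331a + 121b + 11c + d = 5276
Solving the system yields a = 4, b = 0, c = -4, d = -4.
So p(n) = 4n^3 - 4n - 4.
Then p(8) = 2012.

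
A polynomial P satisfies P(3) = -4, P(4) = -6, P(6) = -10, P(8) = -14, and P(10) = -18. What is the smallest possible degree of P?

1

Divided differences on the nodes 3, 4, 6, 8, 10:
  order 0: -4  -6  -10  -14  -18
  order 1: -2  -2  -2  -2
  order 2: 0  0  0
  order 3: 0  0
  order 4: 0
The order-1 divided differences are all -2 (nonzero) and every higher order vanishes, so the data lies on a polynomial of degree exactly 1.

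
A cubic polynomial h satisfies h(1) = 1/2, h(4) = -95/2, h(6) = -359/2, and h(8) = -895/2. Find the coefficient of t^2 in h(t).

Write h(t) = at^3 + bt^2 + ct + d. Substituting each data point gives a linear system:
  a + b + c + d = 1/2
  64a + 16b + 4c + d = -95/2
  216a + 36b + 6c + d = -359/2
  512a + 64b + 8c + d = -895/2
Solving the system yields a = -1, b = 1, c = 0, d = 1/2.
So h(t) = -t^3 + t^2 + 1/2.
The coefficient of t^2 is 1.

1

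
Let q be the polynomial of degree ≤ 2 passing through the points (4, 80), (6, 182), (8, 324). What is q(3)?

Write q(u) = au^2 + bu + c. Substituting each data point gives a linear system:
  16a + 4b + c = 80
  36a + 6b + c = 182
  64a + 8b + c = 324
Solving the system yields a = 5, b = 1, c = -4.
So q(u) = 5u^2 + u - 4.
Then q(3) = 44.

44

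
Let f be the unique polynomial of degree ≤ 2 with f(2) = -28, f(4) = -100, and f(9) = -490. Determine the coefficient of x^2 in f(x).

-6

Write f(x) = ax^2 + bx + c. Substituting each data point gives a linear system:
  4a + 2b + c = -28
  16a + 4b + c = -100
  81a + 9b + c = -490
Solving the system yields a = -6, b = 0, c = -4.
So f(x) = -6x^2 - 4.
The leading coefficient is -6.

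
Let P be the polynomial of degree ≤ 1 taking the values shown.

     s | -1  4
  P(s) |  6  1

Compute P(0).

Using the Lagrange interpolation formula with nodes -1, 4:
  L_0(s) = (s - 4) / -5
  L_1(s) = (s + 1) / 5
Then P(s) = 6·L_0(s) + 1·L_1(s).
Expanding and collecting terms gives P(s) = -s + 5.
Evaluating at s = 0: P(0) = 5.

5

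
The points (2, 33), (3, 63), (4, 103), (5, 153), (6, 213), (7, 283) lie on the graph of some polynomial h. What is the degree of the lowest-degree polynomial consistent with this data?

Forward differences of the values at t = 2, 3, 4, 5, 6, 7:
  h  : 33  63  103  153  213  283
  Δ  : 30  40  50  60  70
  Δ^2: 10  10  10  10
  Δ^3: 0  0  0
  Δ^4: 0  0
  Δ^5: 0
The second differences are constant (10) and nonzero, while all higher differences vanish, so the minimal degree is 2.

2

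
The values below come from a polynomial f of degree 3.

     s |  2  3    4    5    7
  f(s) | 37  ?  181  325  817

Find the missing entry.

89

The 4 known points determine the degree-3 polynomial uniquely.
Write f(s) = as^3 + bs^2 + cs + d. Substituting each data point gives a linear system:
  8a + 4b + 2c + d = 37
  64a + 16b + 4c + d = 181
  125a + 25b + 5c + d = 325
  343a + 49b + 7c + d = 817
Solving the system yields a = 2, b = 2, c = 4, d = 5.
So f(s) = 2s³ + 2s² + 4s + 5.
Then f(3) = 89.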